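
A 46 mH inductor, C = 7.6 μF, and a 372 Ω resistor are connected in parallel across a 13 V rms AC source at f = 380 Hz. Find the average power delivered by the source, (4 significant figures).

454.3 mW

ω = 2πf = 2388 rad/s
X_L = ωL = 109.8 Ω
X_C = 1/(ωC) = 55.11 Ω
Parallel: admittances add. Y = 1/R + 1/(jωL) + jωC
Y = (0.002688 + j0.009041) S
|Y| = 0.009432 S → |Z| = 1/|Y| = 106.0 Ω, ∠Z = −∠Y = -73.44°
I = V/|Z| = 122.6 mA
P = VI cos φ = 13 × 0.1226 × cos(-73.44°) = 454.3 mW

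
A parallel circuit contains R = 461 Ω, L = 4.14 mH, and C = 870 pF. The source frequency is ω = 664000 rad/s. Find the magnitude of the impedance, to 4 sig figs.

458.8 Ω

X_L = ωL = 2749 Ω
X_C = 1/(ωC) = 1731 Ω
Parallel: admittances add. Y = 1/R + 1/(jωL) + jωC
Y = (0.002169 + j0.0002139) S
|Y| = 0.002180 S → |Z| = 1/|Y| = 458.8 Ω, ∠Z = −∠Y = -5.632°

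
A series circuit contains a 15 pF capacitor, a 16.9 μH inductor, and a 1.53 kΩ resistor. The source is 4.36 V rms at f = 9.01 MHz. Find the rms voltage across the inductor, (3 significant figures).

2.70 V

ω = 2πf = 5.661e+07 rad/s
X_L = ωL = 957 Ω
X_C = 1/(ωC) = 1180 Ω
Net reactance X = X_L − X_C = -221 Ω
Z = 1530 − j221 Ω
|Z| = √(1530² + 221²) = 1550 Ω
I = V/|Z| = 2.82 mA
V_L = I·|Z_L| = 0.00282 × 957 = 2.70 V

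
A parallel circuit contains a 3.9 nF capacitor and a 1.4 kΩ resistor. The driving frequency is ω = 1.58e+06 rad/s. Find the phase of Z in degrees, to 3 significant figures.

X_C = 1/(ωC) = 162 Ω
Parallel: admittances add. Y = 1/R + jωC
Y = (0.000714 + j0.00616) S
|Y| = 0.00620 S → |Z| = 1/|Y| = 161 Ω, ∠Z = −∠Y = -83.4°

-83.4°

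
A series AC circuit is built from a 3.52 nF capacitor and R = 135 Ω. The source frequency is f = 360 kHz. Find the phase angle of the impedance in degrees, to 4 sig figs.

ω = 2πf = 2.262e+06 rad/s
X_C = 1/(ωC) = 125.6 Ω
Z = 135.0 − j125.6 Ω
|Z| = √(135.0² + 125.6²) = 184.4 Ω
∠Z = arctan(-125.6/135.0) = -42.93°

-42.93°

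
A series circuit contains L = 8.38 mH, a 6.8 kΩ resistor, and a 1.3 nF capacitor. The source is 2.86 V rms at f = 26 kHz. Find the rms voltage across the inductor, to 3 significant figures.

ω = 2πf = 163400 rad/s
X_L = ωL = 1370 Ω
X_C = 1/(ωC) = 4710 Ω
Net reactance X = X_L − X_C = -3340 Ω
Z = 6800 − j3340 Ω
|Z| = √(6800² + 3340²) = 7580 Ω
I = V/|Z| = 378 μA
V_L = I·|Z_L| = 0.000378 × 1370 = 0.517 V

0.517 V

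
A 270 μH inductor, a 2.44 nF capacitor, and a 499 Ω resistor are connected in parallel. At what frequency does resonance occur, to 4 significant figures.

196.1 kHz

ω₀ = 1/√(LC) = 1/√(0.00027 × 2.44e-09) = 1.232e+06 rad/s
f₀ = ω₀/(2π) = 196.1 kHz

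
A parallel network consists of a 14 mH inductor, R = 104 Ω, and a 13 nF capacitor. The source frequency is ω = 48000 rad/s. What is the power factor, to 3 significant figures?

X_L = ωL = 672 Ω
X_C = 1/(ωC) = 1600 Ω
Parallel: admittances add. Y = 1/R + 1/(jωL) + jωC
Y = (0.00962 − j0.000864) S
|Y| = 0.00965 S → |Z| = 1/|Y| = 104 Ω, ∠Z = −∠Y = 5.14°
cos φ = cos(5.14°) = 0.996

0.996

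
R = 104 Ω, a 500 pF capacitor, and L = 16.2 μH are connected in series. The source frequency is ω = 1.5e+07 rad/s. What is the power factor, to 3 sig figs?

0.688

X_L = ωL = 243 Ω
X_C = 1/(ωC) = 133 Ω
Net reactance X = X_L − X_C = 110 Ω
Z = 104 + j110 Ω
|Z| = √(104² + 110²) = 151 Ω
∠Z = arctan(110/104) = 46.5°
cos φ = cos(46.5°) = 0.688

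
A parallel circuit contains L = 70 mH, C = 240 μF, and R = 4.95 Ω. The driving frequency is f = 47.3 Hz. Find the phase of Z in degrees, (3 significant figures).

ω = 2πf = 297.2 rad/s
X_L = ωL = 20.8 Ω
X_C = 1/(ωC) = 14.0 Ω
Parallel: admittances add. Y = 1/R + 1/(jωL) + jωC
Y = (0.202 + j0.0233) S
|Y| = 0.203 S → |Z| = 1/|Y| = 4.92 Ω, ∠Z = −∠Y = -6.57°

-6.57°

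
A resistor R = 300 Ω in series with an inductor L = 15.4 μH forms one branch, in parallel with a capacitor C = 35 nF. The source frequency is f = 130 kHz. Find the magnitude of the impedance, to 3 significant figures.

34.9 Ω

ω = 2πf = 816800 rad/s
X_L = ωL = 12.6 Ω
X_C = 1/(ωC) = 35.0 Ω
Branch 1 (R+jX_L): Z₁ = 300 + j12.6 Ω, |Z₁| = 300 Ω
Branch 2 (−jX_C): Z₂ = −j35.0 Ω
Parallel: Z = Z₁Z₂/(Z₁+Z₂), |Z| = 34.9 Ω, ∠Z = -83.3°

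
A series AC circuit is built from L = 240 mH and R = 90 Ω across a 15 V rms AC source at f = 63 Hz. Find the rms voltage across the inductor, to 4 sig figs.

10.89 V

ω = 2πf = 395.8 rad/s
X_L = ωL = 95.00 Ω
Z = 90.00 + j95.00 Ω
|Z| = √(90.00² + 95.00²) = 130.9 Ω
I = V/|Z| = 114.6 mA
V_L = I·|Z_L| = 0.1146 × 95.00 = 10.89 V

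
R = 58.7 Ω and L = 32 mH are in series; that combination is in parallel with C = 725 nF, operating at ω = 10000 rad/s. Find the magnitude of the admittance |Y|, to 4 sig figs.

X_L = ωL = 320.0 Ω
X_C = 1/(ωC) = 137.9 Ω
Branch 1 (R+jX_L): Z₁ = 58.70 + j320.0 Ω, |Z₁| = 325.3 Ω
Branch 2 (−jX_C): Z₂ = −j137.9 Ω
Parallel: Z = Z₁Z₂/(Z₁+Z₂), |Z| = 234.6 Ω, ∠Z = -82.53°
|Y| = 1/|Z| = 4.263 mS

4.263 mS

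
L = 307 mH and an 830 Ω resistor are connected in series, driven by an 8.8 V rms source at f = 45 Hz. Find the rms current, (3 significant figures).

ω = 2πf = 282.7 rad/s
X_L = ωL = 86.8 Ω
Z = 830 + j86.8 Ω
|Z| = √(830² + 86.8²) = 835 Ω
I = V/|Z| = 8.8/835 = 10.5 mA

10.5 mA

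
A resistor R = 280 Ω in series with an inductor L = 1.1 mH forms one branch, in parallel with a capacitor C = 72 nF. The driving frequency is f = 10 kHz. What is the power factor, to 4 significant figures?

ω = 2πf = 62830 rad/s
X_L = ωL = 69.12 Ω
X_C = 1/(ωC) = 221.0 Ω
Branch 1 (R+jX_L): Z₁ = 280.0 + j69.12 Ω, |Z₁| = 288.4 Ω
Branch 2 (−jX_C): Z₂ = −j221.0 Ω
Parallel: Z = Z₁Z₂/(Z₁+Z₂), |Z| = 200.1 Ω, ∠Z = -47.65°
cos φ = cos(-47.65°) = 0.6737

0.6737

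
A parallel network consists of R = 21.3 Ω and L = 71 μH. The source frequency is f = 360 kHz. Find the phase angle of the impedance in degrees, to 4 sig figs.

ω = 2πf = 2.262e+06 rad/s
X_L = ωL = 160.6 Ω
Parallel: admittances add. Y = 1/R + 1/(jωL)
Y = (0.04695 − j0.006227) S
|Y| = 0.04736 S → |Z| = 1/|Y| = 21.12 Ω, ∠Z = −∠Y = 7.555°

7.555°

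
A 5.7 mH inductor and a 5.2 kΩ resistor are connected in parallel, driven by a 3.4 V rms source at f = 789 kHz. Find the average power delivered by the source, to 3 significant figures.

ω = 2πf = 4.957e+06 rad/s
X_L = ωL = 28300 Ω
Parallel: admittances add. Y = 1/R + 1/(jωL)
Y = (0.000192 − j3.54e-05) S
|Y| = 0.000196 S → |Z| = 1/|Y| = 5110 Ω, ∠Z = −∠Y = 10.4°
I = V/|Z| = 665 μA
P = VI cos φ = 3.4 × 0.000665 × cos(10.4°) = 2.22 mW

2.22 mW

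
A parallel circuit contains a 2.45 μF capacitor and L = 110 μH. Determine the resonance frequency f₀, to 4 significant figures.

9.695 kHz

ω₀ = 1/√(LC) = 1/√(0.00011 × 2.45e-06) = 60910 rad/s
f₀ = ω₀/(2π) = 9.695 kHz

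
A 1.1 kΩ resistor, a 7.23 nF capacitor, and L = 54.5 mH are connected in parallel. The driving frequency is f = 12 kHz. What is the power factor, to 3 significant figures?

ω = 2πf = 75400 rad/s
X_L = ωL = 4110 Ω
X_C = 1/(ωC) = 1830 Ω
Parallel: admittances add. Y = 1/R + 1/(jωL) + jωC
Y = (0.000909 + j0.000302) S
|Y| = 0.000958 S → |Z| = 1/|Y| = 1040 Ω, ∠Z = −∠Y = -18.4°
cos φ = cos(-18.4°) = 0.949

0.949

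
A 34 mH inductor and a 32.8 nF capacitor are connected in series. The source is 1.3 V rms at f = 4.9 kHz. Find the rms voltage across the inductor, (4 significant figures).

24.08 V

ω = 2πf = 30790 rad/s
X_L = ωL = 1047 Ω
X_C = 1/(ωC) = 990.3 Ω
Net reactance X = X_L − X_C = 56.52 Ω
Z = j56.52 Ω
|Z| = √(0² + 56.52²) = 56.52 Ω
I = V/|Z| = 23.00 mA
V_L = I·|Z_L| = 0.02300 × 1047 = 24.08 V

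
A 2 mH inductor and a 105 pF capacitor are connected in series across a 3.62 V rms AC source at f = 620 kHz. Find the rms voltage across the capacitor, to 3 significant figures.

1.66 V

ω = 2πf = 3.896e+06 rad/s
X_L = ωL = 7790 Ω
X_C = 1/(ωC) = 2440 Ω
Net reactance X = X_L − X_C = 5350 Ω
Z = j5350 Ω
|Z| = √(0² + 5350²) = 5350 Ω
I = V/|Z| = 677 μA
V_C = I·|Z_C| = 0.000677 × 2440 = 1.66 V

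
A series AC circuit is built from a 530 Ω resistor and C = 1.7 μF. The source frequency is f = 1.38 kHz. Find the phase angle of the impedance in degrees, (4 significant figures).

ω = 2πf = 8671 rad/s
X_C = 1/(ωC) = 67.84 Ω
Z = 530.0 − j67.84 Ω
|Z| = √(530.0² + 67.84²) = 534.3 Ω
∠Z = arctan(-67.84/530.0) = -7.294°

-7.294°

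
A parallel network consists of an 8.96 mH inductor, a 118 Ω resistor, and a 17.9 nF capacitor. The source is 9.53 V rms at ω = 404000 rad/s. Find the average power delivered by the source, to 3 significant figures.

770 mW

X_L = ωL = 3620 Ω
X_C = 1/(ωC) = 138 Ω
Parallel: admittances add. Y = 1/R + 1/(jωL) + jωC
Y = (0.00847 + j0.00696) S
|Y| = 0.0110 S → |Z| = 1/|Y| = 91.2 Ω, ∠Z = −∠Y = -39.4°
I = V/|Z| = 104 mA
P = VI cos φ = 9.53 × 0.104 × cos(-39.4°) = 770 mW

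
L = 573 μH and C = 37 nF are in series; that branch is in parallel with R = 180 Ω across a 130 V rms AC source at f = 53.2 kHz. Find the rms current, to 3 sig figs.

1.38 A

ω = 2πf = 334300 rad/s
X_L = ωL = 192 Ω
X_C = 1/(ωC) = 80.9 Ω
Branch 1: Z₁ = R = 180 Ω
Branch 2 (series LC): Z₂ = j(X_L − X_C) = j111 Ω
Parallel: Z = Z₁Z₂/(Z₁+Z₂), |Z| = 94.3 Ω, ∠Z = 58.4°
I = V/|Z| = 130/94.3 = 1.38 A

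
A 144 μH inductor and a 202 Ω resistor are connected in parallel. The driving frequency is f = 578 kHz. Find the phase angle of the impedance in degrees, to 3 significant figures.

ω = 2πf = 3.632e+06 rad/s
X_L = ωL = 523 Ω
Parallel: admittances add. Y = 1/R + 1/(jωL)
Y = (0.00495 − j0.00191) S
|Y| = 0.00531 S → |Z| = 1/|Y| = 188 Ω, ∠Z = −∠Y = 21.1°

21.1°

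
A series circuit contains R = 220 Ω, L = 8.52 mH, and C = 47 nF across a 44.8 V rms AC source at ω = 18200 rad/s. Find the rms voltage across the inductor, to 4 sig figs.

X_L = ωL = 155.1 Ω
X_C = 1/(ωC) = 1169 Ω
Net reactance X = X_L − X_C = -1014 Ω
Z = 220.0 − j1014 Ω
|Z| = √(220.0² + 1014²) = 1038 Ω
I = V/|Z| = 43.18 mA
V_L = I·|Z_L| = 0.04318 × 155.1 = 6.695 V

6.695 V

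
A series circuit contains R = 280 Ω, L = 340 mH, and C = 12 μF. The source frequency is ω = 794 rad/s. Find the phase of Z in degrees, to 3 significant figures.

30.5°

X_L = ωL = 270 Ω
X_C = 1/(ωC) = 105 Ω
Net reactance X = X_L − X_C = 165 Ω
Z = 280 + j165 Ω
|Z| = √(280² + 165²) = 325 Ω
∠Z = arctan(165/280) = 30.5°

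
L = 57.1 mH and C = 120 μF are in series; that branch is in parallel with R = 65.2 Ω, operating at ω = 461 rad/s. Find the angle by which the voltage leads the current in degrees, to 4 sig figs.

X_L = ωL = 26.32 Ω
X_C = 1/(ωC) = 18.08 Ω
Branch 1: Z₁ = R = 65.20 Ω
Branch 2 (series LC): Z₂ = j(X_L − X_C) = j8.246 Ω
Parallel: Z = Z₁Z₂/(Z₁+Z₂), |Z| = 8.181 Ω, ∠Z = 82.79°

82.79°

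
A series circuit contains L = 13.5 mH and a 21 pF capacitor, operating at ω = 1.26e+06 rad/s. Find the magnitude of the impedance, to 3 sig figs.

20800 Ω

X_L = ωL = 17000 Ω
X_C = 1/(ωC) = 37800 Ω
Net reactance X = X_L − X_C = -20800 Ω
Z = − j20800 Ω
|Z| = √(0² + 20800²) = 20800 Ω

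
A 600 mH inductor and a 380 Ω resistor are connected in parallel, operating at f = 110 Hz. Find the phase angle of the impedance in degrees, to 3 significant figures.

42.5°

ω = 2πf = 691.2 rad/s
X_L = ωL = 415 Ω
Parallel: admittances add. Y = 1/R + 1/(jωL)
Y = (0.00263 − j0.00241) S
|Y| = 0.00357 S → |Z| = 1/|Y| = 280 Ω, ∠Z = −∠Y = 42.5°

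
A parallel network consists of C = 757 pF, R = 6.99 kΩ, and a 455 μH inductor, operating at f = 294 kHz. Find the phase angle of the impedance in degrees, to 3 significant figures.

ω = 2πf = 1.847e+06 rad/s
X_L = ωL = 841 Ω
X_C = 1/(ωC) = 715 Ω
Parallel: admittances add. Y = 1/R + 1/(jωL) + jωC
Y = (0.000143 + j0.000209) S
|Y| = 0.000253 S → |Z| = 1/|Y| = 3950 Ω, ∠Z = −∠Y = -55.6°

-55.6°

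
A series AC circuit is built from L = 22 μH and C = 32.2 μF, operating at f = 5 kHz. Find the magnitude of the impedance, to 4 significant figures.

0.2974 Ω

ω = 2πf = 31420 rad/s
X_L = ωL = 0.6912 Ω
X_C = 1/(ωC) = 0.9885 Ω
Net reactance X = X_L − X_C = -0.2974 Ω
Z = − j0.2974 Ω
|Z| = √(0² + 0.2974²) = 0.2974 Ω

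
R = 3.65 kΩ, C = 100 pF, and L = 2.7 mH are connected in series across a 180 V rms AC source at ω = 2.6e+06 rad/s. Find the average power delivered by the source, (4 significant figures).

X_L = ωL = 7020 Ω
X_C = 1/(ωC) = 3846 Ω
Net reactance X = X_L − X_C = 3174 Ω
Z = 3650 + j3174 Ω
|Z| = √(3650² + 3174²) = 4837 Ω
∠Z = arctan(3174/3650) = 41.01°
I = V/|Z| = 37.21 mA
P = VI cos φ = 180 × 0.03721 × cos(41.01°) = 5.055 W

5.055 W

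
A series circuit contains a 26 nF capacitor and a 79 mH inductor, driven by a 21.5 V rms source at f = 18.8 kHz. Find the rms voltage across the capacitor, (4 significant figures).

ω = 2πf = 118100 rad/s
X_L = ωL = 9332 Ω
X_C = 1/(ωC) = 325.6 Ω
Net reactance X = X_L − X_C = 9006 Ω
Z = j9006 Ω
|Z| = √(0² + 9006²) = 9006 Ω
I = V/|Z| = 2.387 mA
V_C = I·|Z_C| = 0.002387 × 325.6 = 0.7773 V

0.7773 V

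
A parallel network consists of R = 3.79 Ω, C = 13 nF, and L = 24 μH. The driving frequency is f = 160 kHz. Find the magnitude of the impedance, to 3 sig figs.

3.77 Ω

ω = 2πf = 1.005e+06 rad/s
X_L = ωL = 24.1 Ω
X_C = 1/(ωC) = 76.5 Ω
Parallel: admittances add. Y = 1/R + 1/(jωL) + jωC
Y = (0.264 − j0.0284) S
|Y| = 0.265 S → |Z| = 1/|Y| = 3.77 Ω, ∠Z = −∠Y = 6.14°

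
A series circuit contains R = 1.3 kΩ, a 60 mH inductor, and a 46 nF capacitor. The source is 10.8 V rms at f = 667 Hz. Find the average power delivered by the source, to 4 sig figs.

5.820 mW

ω = 2πf = 4191 rad/s
X_L = ωL = 251.5 Ω
X_C = 1/(ωC) = 5187 Ω
Net reactance X = X_L − X_C = -4936 Ω
Z = 1300 − j4936 Ω
|Z| = √(1300² + 4936²) = 5104 Ω
∠Z = arctan(-4936/1300) = -75.24°
I = V/|Z| = 2.116 mA
P = VI cos φ = 10.8 × 0.002116 × cos(-75.24°) = 5.820 mW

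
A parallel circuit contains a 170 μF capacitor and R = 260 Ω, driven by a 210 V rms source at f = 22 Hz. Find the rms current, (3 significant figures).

ω = 2πf = 138.2 rad/s
X_C = 1/(ωC) = 42.6 Ω
Parallel: admittances add. Y = 1/R + jωC
Y = (0.00385 + j0.0235) S
|Y| = 0.0238 S → |Z| = 1/|Y| = 42.0 Ω, ∠Z = −∠Y = -80.7°
I = V/|Z| = 210/42.0 = 5.00 A

5.00 A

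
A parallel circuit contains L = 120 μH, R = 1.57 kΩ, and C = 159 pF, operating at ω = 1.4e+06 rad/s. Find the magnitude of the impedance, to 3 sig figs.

173 Ω

X_L = ωL = 168 Ω
X_C = 1/(ωC) = 4490 Ω
Parallel: admittances add. Y = 1/R + 1/(jωL) + jωC
Y = (0.000637 − j0.00573) S
|Y| = 0.00577 S → |Z| = 1/|Y| = 173 Ω, ∠Z = −∠Y = 83.7°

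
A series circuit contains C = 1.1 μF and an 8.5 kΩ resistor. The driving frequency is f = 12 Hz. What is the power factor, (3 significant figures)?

ω = 2πf = 75.40 rad/s
X_C = 1/(ωC) = 12100 Ω
Z = 8500 − j12100 Ω
|Z| = √(8500² + 12100²) = 14800 Ω
∠Z = arctan(-12100/8500) = -54.8°
cos φ = cos(-54.8°) = 0.576

0.576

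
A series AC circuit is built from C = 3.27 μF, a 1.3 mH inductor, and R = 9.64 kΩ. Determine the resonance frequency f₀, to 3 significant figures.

2.44 kHz

ω₀ = 1/√(LC) = 1/√(0.0013 × 3.27e-06) = 15340 rad/s
f₀ = ω₀/(2π) = 2.44 kHz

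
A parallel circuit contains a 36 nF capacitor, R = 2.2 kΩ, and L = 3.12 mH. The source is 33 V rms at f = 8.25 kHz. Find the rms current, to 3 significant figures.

143 mA

ω = 2πf = 51840 rad/s
X_L = ωL = 162 Ω
X_C = 1/(ωC) = 536 Ω
Parallel: admittances add. Y = 1/R + 1/(jωL) + jωC
Y = (0.000455 − j0.00432) S
|Y| = 0.00434 S → |Z| = 1/|Y| = 230 Ω, ∠Z = −∠Y = 84.0°
I = V/|Z| = 33/230 = 143 mA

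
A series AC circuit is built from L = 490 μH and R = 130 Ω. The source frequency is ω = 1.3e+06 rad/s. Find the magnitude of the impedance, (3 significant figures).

X_L = ωL = 637 Ω
Z = 130 + j637 Ω
|Z| = √(130² + 637²) = 650 Ω

650 Ω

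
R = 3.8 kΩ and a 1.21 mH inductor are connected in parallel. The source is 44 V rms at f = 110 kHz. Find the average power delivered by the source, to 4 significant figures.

509.5 mW

ω = 2πf = 691200 rad/s
X_L = ωL = 836.3 Ω
Parallel: admittances add. Y = 1/R + 1/(jωL)
Y = (0.0002632 − j0.001196) S
|Y| = 0.001224 S → |Z| = 1/|Y| = 816.7 Ω, ∠Z = −∠Y = 77.59°
I = V/|Z| = 53.87 mA
P = VI cos φ = 44 × 0.05387 × cos(77.59°) = 509.5 mW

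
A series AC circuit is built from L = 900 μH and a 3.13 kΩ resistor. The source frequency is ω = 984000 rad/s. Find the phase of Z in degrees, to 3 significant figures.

X_L = ωL = 886 Ω
Z = 3130 + j886 Ω
|Z| = √(3130² + 886²) = 3250 Ω
∠Z = arctan(886/3130) = 15.8°

15.8°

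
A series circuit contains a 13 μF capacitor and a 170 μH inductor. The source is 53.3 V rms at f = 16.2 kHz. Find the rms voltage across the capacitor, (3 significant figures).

ω = 2πf = 101800 rad/s
X_L = ωL = 17.3 Ω
X_C = 1/(ωC) = 0.756 Ω
Net reactance X = X_L − X_C = 16.5 Ω
Z = j16.5 Ω
|Z| = √(0² + 16.5²) = 16.5 Ω
I = V/|Z| = 3.22 A
V_C = I·|Z_C| = 3.22 × 0.756 = 2.43 V

2.43 V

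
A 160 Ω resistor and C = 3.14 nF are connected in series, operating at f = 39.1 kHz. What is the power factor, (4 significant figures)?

ω = 2πf = 245700 rad/s
X_C = 1/(ωC) = 1296 Ω
Z = 160.0 − j1296 Ω
|Z| = √(160.0² + 1296²) = 1306 Ω
∠Z = arctan(-1296/160.0) = -82.96°
cos φ = cos(-82.96°) = 0.1225

0.1225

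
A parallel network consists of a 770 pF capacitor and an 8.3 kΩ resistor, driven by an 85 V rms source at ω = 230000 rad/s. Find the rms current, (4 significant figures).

18.21 mA

X_C = 1/(ωC) = 5647 Ω
Parallel: admittances add. Y = 1/R + jωC
Y = (0.0001205 + j0.0001771) S
|Y| = 0.0002142 S → |Z| = 1/|Y| = 4669 Ω, ∠Z = −∠Y = -55.77°
I = V/|Z| = 85/4669 = 18.21 mA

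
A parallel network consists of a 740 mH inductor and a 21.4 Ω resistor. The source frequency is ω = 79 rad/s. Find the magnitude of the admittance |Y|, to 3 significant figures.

X_L = ωL = 58.5 Ω
Parallel: admittances add. Y = 1/R + 1/(jωL)
Y = (0.0467 − j0.0171) S
|Y| = 0.0498 S → |Z| = 1/|Y| = 20.1 Ω, ∠Z = −∠Y = 20.1°

49.8 mS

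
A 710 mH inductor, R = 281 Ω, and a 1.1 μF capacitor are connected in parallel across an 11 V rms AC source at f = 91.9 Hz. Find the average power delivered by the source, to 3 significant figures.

431 mW

ω = 2πf = 577.4 rad/s
X_L = ωL = 410 Ω
X_C = 1/(ωC) = 1570 Ω
Parallel: admittances add. Y = 1/R + 1/(jωL) + jωC
Y = (0.00356 − j0.00180) S
|Y| = 0.00399 S → |Z| = 1/|Y| = 251 Ω, ∠Z = −∠Y = 26.9°
I = V/|Z| = 43.9 mA
P = VI cos φ = 11 × 0.0439 × cos(26.9°) = 431 mW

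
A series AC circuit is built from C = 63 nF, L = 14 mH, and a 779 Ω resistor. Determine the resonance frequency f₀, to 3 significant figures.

ω₀ = 1/√(LC) = 1/√(0.014 × 6.3e-08) = 33670 rad/s
f₀ = ω₀/(2π) = 5.36 kHz

5.36 kHz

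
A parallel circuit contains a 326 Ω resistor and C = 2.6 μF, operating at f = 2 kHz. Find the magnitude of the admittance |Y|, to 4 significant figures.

ω = 2πf = 12570 rad/s
X_C = 1/(ωC) = 30.61 Ω
Parallel: admittances add. Y = 1/R + jωC
Y = (0.003067 + j0.03267) S
|Y| = 0.03282 S → |Z| = 1/|Y| = 30.47 Ω, ∠Z = −∠Y = -84.64°

32.82 mS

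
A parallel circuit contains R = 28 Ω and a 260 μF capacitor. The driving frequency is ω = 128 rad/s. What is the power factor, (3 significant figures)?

X_C = 1/(ωC) = 30.0 Ω
Parallel: admittances add. Y = 1/R + jωC
Y = (0.0357 + j0.0333) S
|Y| = 0.0488 S → |Z| = 1/|Y| = 20.5 Ω, ∠Z = −∠Y = -43.0°
cos φ = cos(-43.0°) = 0.732

0.732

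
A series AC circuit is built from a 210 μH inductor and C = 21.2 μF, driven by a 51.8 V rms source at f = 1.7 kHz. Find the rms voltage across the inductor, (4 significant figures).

53.47 V

ω = 2πf = 10680 rad/s
X_L = ωL = 2.243 Ω
X_C = 1/(ωC) = 4.416 Ω
Net reactance X = X_L − X_C = -2.173 Ω
Z = − j2.173 Ω
|Z| = √(0² + 2.173²) = 2.173 Ω
I = V/|Z| = 23.84 A
V_L = I·|Z_L| = 23.84 × 2.243 = 53.47 V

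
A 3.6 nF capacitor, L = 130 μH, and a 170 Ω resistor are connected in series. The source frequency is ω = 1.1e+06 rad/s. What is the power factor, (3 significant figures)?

0.841

X_L = ωL = 143 Ω
X_C = 1/(ωC) = 253 Ω
Net reactance X = X_L − X_C = -110 Ω
Z = 170 − j110 Ω
|Z| = √(170² + 110²) = 202 Ω
∠Z = arctan(-110/170) = -32.8°
cos φ = cos(-32.8°) = 0.841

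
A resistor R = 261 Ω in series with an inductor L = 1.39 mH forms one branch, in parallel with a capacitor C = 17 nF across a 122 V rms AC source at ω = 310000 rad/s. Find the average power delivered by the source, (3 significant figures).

X_L = ωL = 431 Ω
X_C = 1/(ωC) = 190 Ω
Branch 1 (R+jX_L): Z₁ = 261 + j431 Ω, |Z₁| = 504 Ω
Branch 2 (−jX_C): Z₂ = −j190 Ω
Parallel: Z = Z₁Z₂/(Z₁+Z₂), |Z| = 269 Ω, ∠Z = -73.9°
I = V/|Z| = 454 mA
P = VI cos φ = 122 × 0.454 × cos(-73.9°) = 15.3 W

15.3 W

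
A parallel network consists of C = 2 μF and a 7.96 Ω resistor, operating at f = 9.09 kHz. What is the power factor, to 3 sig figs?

0.740

ω = 2πf = 57110 rad/s
X_C = 1/(ωC) = 8.75 Ω
Parallel: admittances add. Y = 1/R + jωC
Y = (0.126 + j0.114) S
|Y| = 0.170 S → |Z| = 1/|Y| = 5.89 Ω, ∠Z = −∠Y = -42.3°
cos φ = cos(-42.3°) = 0.740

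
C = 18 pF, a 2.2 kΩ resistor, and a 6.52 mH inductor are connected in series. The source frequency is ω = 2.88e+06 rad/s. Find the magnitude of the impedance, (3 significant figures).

X_L = ωL = 18800 Ω
X_C = 1/(ωC) = 19300 Ω
Net reactance X = X_L − X_C = -513 Ω
Z = 2200 − j513 Ω
|Z| = √(2200² + 513²) = 2260 Ω

2260 Ω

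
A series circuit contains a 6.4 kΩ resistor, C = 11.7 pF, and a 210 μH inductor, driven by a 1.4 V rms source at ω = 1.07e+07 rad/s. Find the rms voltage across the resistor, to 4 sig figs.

1.042 V

X_L = ωL = 2247 Ω
X_C = 1/(ωC) = 7988 Ω
Net reactance X = X_L − X_C = -5741 Ω
Z = 6400 − j5741 Ω
|Z| = √(6400² + 5741²) = 8598 Ω
I = V/|Z| = 162.8 μA
V_R = I·|Z_R| = 0.0001628 × 6400 = 1.042 V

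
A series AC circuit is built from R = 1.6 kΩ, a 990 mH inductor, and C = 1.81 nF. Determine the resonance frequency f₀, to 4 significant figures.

3.760 kHz

ω₀ = 1/√(LC) = 1/√(0.99 × 1.81e-09) = 23620 rad/s
f₀ = ω₀/(2π) = 3.760 kHz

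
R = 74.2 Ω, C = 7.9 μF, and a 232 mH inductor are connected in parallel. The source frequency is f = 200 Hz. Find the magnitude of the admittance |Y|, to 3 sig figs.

ω = 2πf = 1257 rad/s
X_L = ωL = 292 Ω
X_C = 1/(ωC) = 101 Ω
Parallel: admittances add. Y = 1/R + 1/(jωL) + jωC
Y = (0.0135 + j0.00650) S
|Y| = 0.0150 S → |Z| = 1/|Y| = 66.8 Ω, ∠Z = −∠Y = -25.7°

15.0 mS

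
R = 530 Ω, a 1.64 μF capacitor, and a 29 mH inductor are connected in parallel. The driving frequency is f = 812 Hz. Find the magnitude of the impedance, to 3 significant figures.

ω = 2πf = 5102 rad/s
X_L = ωL = 148 Ω
X_C = 1/(ωC) = 120 Ω
Parallel: admittances add. Y = 1/R + 1/(jωL) + jωC
Y = (0.00189 + j0.00161) S
|Y| = 0.00248 S → |Z| = 1/|Y| = 403 Ω, ∠Z = −∠Y = -40.4°

403 Ω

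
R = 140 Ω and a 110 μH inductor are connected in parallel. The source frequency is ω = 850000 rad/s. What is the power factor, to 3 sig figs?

X_L = ωL = 93.5 Ω
Parallel: admittances add. Y = 1/R + 1/(jωL)
Y = (0.00714 − j0.0107) S
|Y| = 0.0129 S → |Z| = 1/|Y| = 77.8 Ω, ∠Z = −∠Y = 56.3°
cos φ = cos(56.3°) = 0.555

0.555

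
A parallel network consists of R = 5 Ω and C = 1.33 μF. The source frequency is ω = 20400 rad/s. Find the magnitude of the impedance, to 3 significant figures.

4.95 Ω

X_C = 1/(ωC) = 36.9 Ω
Parallel: admittances add. Y = 1/R + jωC
Y = (0.200 + j0.0271) S
|Y| = 0.202 S → |Z| = 1/|Y| = 4.95 Ω, ∠Z = −∠Y = -7.73°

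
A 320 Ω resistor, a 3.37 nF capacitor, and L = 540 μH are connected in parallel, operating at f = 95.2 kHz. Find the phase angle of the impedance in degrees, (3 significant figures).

ω = 2πf = 598200 rad/s
X_L = ωL = 323 Ω
X_C = 1/(ωC) = 496 Ω
Parallel: admittances add. Y = 1/R + 1/(jωL) + jωC
Y = (0.00313 − j0.00108) S
|Y| = 0.00331 S → |Z| = 1/|Y| = 302 Ω, ∠Z = −∠Y = 19.1°

19.1°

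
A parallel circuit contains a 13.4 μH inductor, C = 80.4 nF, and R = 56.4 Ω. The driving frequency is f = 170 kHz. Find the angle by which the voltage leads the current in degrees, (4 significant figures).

ω = 2πf = 1.068e+06 rad/s
X_L = ωL = 14.31 Ω
X_C = 1/(ωC) = 11.64 Ω
Parallel: admittances add. Y = 1/R + 1/(jωL) + jωC
Y = (0.01773 + j0.01601) S
|Y| = 0.02389 S → |Z| = 1/|Y| = 41.86 Ω, ∠Z = −∠Y = -42.09°

-42.09°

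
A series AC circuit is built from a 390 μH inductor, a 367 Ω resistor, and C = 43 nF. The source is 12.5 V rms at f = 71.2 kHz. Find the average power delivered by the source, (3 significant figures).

383 mW

ω = 2πf = 447400 rad/s
X_L = ωL = 174 Ω
X_C = 1/(ωC) = 52.0 Ω
Net reactance X = X_L − X_C = 122 Ω
Z = 367 + j122 Ω
|Z| = √(367² + 122²) = 387 Ω
∠Z = arctan(122/367) = 18.5°
I = V/|Z| = 32.3 mA
P = VI cos φ = 12.5 × 0.0323 × cos(18.5°) = 383 mW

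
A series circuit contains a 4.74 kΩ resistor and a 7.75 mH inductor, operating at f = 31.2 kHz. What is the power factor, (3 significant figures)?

0.952

ω = 2πf = 196000 rad/s
X_L = ωL = 1520 Ω
Z = 4740 + j1520 Ω
|Z| = √(4740² + 1520²) = 4980 Ω
∠Z = arctan(1520/4740) = 17.8°
cos φ = cos(17.8°) = 0.952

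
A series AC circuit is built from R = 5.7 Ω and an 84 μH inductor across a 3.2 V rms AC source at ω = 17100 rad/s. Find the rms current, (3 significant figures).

544 mA

X_L = ωL = 1.44 Ω
Z = 5.70 + j1.44 Ω
|Z| = √(5.70² + 1.44²) = 5.88 Ω
I = V/|Z| = 3.2/5.88 = 544 mA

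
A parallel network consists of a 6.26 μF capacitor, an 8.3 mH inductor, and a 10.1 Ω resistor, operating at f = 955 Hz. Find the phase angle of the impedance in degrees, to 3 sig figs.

-10.0°

ω = 2πf = 6000 rad/s
X_L = ωL = 49.8 Ω
X_C = 1/(ωC) = 26.6 Ω
Parallel: admittances add. Y = 1/R + 1/(jωL) + jωC
Y = (0.0990 + j0.0175) S
|Y| = 0.101 S → |Z| = 1/|Y| = 9.95 Ω, ∠Z = −∠Y = -10.0°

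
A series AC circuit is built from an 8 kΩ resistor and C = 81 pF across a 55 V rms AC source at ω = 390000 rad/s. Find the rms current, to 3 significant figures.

X_C = 1/(ωC) = 31700 Ω
Z = 8000 − j31700 Ω
|Z| = √(8000² + 31700²) = 32700 Ω
I = V/|Z| = 55/32700 = 1.68 mA

1.68 mA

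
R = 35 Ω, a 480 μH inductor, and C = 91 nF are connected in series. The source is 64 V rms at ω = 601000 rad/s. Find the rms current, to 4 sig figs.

X_L = ωL = 288.5 Ω
X_C = 1/(ωC) = 18.28 Ω
Net reactance X = X_L − X_C = 270.2 Ω
Z = 35.00 + j270.2 Ω
|Z| = √(35.00² + 270.2²) = 272.5 Ω
I = V/|Z| = 64/272.5 = 234.9 mA

234.9 mA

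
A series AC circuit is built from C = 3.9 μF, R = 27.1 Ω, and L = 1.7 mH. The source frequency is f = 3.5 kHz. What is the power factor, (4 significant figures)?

0.7253

ω = 2πf = 21990 rad/s
X_L = ωL = 37.38 Ω
X_C = 1/(ωC) = 11.66 Ω
Net reactance X = X_L − X_C = 25.73 Ω
Z = 27.10 + j25.73 Ω
|Z| = √(27.10² + 25.73²) = 37.37 Ω
∠Z = arctan(25.73/27.10) = 43.51°
cos φ = cos(43.51°) = 0.7253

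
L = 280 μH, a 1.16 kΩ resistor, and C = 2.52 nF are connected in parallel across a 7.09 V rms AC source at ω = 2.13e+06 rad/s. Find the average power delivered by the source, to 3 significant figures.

43.3 mW

X_L = ωL = 596 Ω
X_C = 1/(ωC) = 186 Ω
Parallel: admittances add. Y = 1/R + 1/(jωL) + jωC
Y = (0.000862 + j0.00369) S
|Y| = 0.00379 S → |Z| = 1/|Y| = 264 Ω, ∠Z = −∠Y = -76.9°
I = V/|Z| = 26.9 mA
P = VI cos φ = 7.09 × 0.0269 × cos(-76.9°) = 43.3 mW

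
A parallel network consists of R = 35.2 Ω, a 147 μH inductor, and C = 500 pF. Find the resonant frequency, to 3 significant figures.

ω₀ = 1/√(LC) = 1/√(0.000147 × 5e-10) = 3.689e+06 rad/s
f₀ = ω₀/(2π) = 587 kHz

587 kHz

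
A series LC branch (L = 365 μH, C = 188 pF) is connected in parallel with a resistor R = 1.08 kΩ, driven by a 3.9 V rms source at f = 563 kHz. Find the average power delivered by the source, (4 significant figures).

14.08 mW

ω = 2πf = 3.537e+06 rad/s
X_L = ωL = 1291 Ω
X_C = 1/(ωC) = 1504 Ω
Branch 1: Z₁ = R = 1080 Ω
Branch 2 (series LC): Z₂ = j(X_L − X_C) = −j212.5 Ω
Parallel: Z = Z₁Z₂/(Z₁+Z₂), |Z| = 208.5 Ω, ∠Z = -78.87°
I = V/|Z| = 18.70 mA
P = VI cos φ = 3.9 × 0.01870 × cos(-78.87°) = 14.08 mW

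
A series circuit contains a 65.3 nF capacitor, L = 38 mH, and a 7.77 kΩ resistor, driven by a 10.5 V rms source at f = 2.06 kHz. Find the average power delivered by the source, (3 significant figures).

ω = 2πf = 12940 rad/s
X_L = ωL = 492 Ω
X_C = 1/(ωC) = 1180 Ω
Net reactance X = X_L − X_C = -691 Ω
Z = 7770 − j691 Ω
|Z| = √(7770² + 691²) = 7800 Ω
∠Z = arctan(-691/7770) = -5.08°
I = V/|Z| = 1.35 mA
P = VI cos φ = 10.5 × 0.00135 × cos(-5.08°) = 14.1 mW

14.1 mW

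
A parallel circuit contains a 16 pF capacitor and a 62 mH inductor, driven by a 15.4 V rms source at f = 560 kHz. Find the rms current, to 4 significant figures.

796.4 μA

ω = 2πf = 3.519e+06 rad/s
X_L = ωL = 218200 Ω
X_C = 1/(ωC) = 17760 Ω
Parallel: admittances add. Y = 1/(jωL) + jωC
Y = (0 + j5.171e-05) S
|Y| = 5.171e-05 S → |Z| = 1/|Y| = 19340 Ω, ∠Z = −∠Y = -90.00°
I = V/|Z| = 15.4/19340 = 796.4 μA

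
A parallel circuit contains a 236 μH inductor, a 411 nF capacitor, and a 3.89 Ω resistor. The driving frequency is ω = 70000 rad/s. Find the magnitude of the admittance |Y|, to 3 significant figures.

259 mS

X_L = ωL = 16.5 Ω
X_C = 1/(ωC) = 34.8 Ω
Parallel: admittances add. Y = 1/R + 1/(jωL) + jωC
Y = (0.257 − j0.0318) S
|Y| = 0.259 S → |Z| = 1/|Y| = 3.86 Ω, ∠Z = −∠Y = 7.04°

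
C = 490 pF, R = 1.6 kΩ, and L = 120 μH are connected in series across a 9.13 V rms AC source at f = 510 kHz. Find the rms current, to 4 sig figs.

ω = 2πf = 3.204e+06 rad/s
X_L = ωL = 384.5 Ω
X_C = 1/(ωC) = 636.9 Ω
Net reactance X = X_L − X_C = -252.3 Ω
Z = 1600 − j252.3 Ω
|Z| = √(1600² + 252.3²) = 1620 Ω
I = V/|Z| = 9.13/1620 = 5.637 mA

5.637 mA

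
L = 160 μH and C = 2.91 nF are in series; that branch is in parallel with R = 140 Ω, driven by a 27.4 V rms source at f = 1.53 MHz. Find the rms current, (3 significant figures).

197 mA

ω = 2πf = 9.613e+06 rad/s
X_L = ωL = 1540 Ω
X_C = 1/(ωC) = 35.7 Ω
Branch 1: Z₁ = R = 140 Ω
Branch 2 (series LC): Z₂ = j(X_L − X_C) = j1500 Ω
Parallel: Z = Z₁Z₂/(Z₁+Z₂), |Z| = 139 Ω, ∠Z = 5.32°
I = V/|Z| = 27.4/139 = 197 mA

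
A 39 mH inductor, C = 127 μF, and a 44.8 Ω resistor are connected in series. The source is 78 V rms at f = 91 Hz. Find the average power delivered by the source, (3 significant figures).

131 W

ω = 2πf = 571.8 rad/s
X_L = ωL = 22.3 Ω
X_C = 1/(ωC) = 13.8 Ω
Net reactance X = X_L − X_C = 8.53 Ω
Z = 44.8 + j8.53 Ω
|Z| = √(44.8² + 8.53²) = 45.6 Ω
∠Z = arctan(8.53/44.8) = 10.8°
I = V/|Z| = 1.71 A
P = VI cos φ = 78 × 1.71 × cos(10.8°) = 131 W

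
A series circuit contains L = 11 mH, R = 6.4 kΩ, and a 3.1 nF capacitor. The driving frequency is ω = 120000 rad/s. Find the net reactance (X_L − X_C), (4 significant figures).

-1368 Ω

X_L = ωL = 1320 Ω
X_C = 1/(ωC) = 2688 Ω
X = 1320 − 2688 = -1368 Ω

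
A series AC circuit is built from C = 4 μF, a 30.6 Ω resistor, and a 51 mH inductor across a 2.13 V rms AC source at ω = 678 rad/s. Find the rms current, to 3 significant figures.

X_L = ωL = 34.6 Ω
X_C = 1/(ωC) = 369 Ω
Net reactance X = X_L − X_C = -334 Ω
Z = 30.6 − j334 Ω
|Z| = √(30.6² + 334²) = 336 Ω
I = V/|Z| = 2.13/336 = 6.35 mA

6.35 mA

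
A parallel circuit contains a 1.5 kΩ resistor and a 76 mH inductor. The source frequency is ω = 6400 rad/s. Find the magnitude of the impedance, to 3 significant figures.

X_L = ωL = 486 Ω
Parallel: admittances add. Y = 1/R + 1/(jωL)
Y = (0.000667 − j0.00206) S
|Y| = 0.00216 S → |Z| = 1/|Y| = 463 Ω, ∠Z = −∠Y = 72.0°

463 Ω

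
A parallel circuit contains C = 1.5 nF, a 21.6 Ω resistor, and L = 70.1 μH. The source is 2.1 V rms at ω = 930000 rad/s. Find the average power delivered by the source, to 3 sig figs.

204 mW

X_L = ωL = 65.2 Ω
X_C = 1/(ωC) = 717 Ω
Parallel: admittances add. Y = 1/R + 1/(jωL) + jωC
Y = (0.0463 − j0.0139) S
|Y| = 0.0484 S → |Z| = 1/|Y| = 20.7 Ω, ∠Z = −∠Y = 16.8°
I = V/|Z| = 102 mA
P = VI cos φ = 2.1 × 0.102 × cos(16.8°) = 204 mW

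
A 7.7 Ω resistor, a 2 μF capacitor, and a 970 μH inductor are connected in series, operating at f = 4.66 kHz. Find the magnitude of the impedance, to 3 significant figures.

ω = 2πf = 29280 rad/s
X_L = ωL = 28.4 Ω
X_C = 1/(ωC) = 17.1 Ω
Net reactance X = X_L − X_C = 11.3 Ω
Z = 7.70 + j11.3 Ω
|Z| = √(7.70² + 11.3²) = 13.7 Ω

13.7 Ω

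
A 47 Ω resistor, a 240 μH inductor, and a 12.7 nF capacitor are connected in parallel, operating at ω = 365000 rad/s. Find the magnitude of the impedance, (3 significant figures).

X_L = ωL = 87.6 Ω
X_C = 1/(ωC) = 216 Ω
Parallel: admittances add. Y = 1/R + 1/(jωL) + jωC
Y = (0.0213 − j0.00678) S
|Y| = 0.0223 S → |Z| = 1/|Y| = 44.8 Ω, ∠Z = −∠Y = 17.7°

44.8 Ω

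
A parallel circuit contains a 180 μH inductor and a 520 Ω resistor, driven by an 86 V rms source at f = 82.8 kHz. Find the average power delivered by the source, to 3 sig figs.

ω = 2πf = 520200 rad/s
X_L = ωL = 93.6 Ω
Parallel: admittances add. Y = 1/R + 1/(jωL)
Y = (0.00192 − j0.0107) S
|Y| = 0.0109 S → |Z| = 1/|Y| = 92.2 Ω, ∠Z = −∠Y = 79.8°
I = V/|Z| = 933 mA
P = VI cos φ = 86 × 0.933 × cos(79.8°) = 14.2 W

14.2 W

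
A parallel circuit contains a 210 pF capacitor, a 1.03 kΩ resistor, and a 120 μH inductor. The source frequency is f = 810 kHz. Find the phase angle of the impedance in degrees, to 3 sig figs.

30.4°

ω = 2πf = 5.089e+06 rad/s
X_L = ωL = 611 Ω
X_C = 1/(ωC) = 936 Ω
Parallel: admittances add. Y = 1/R + 1/(jωL) + jωC
Y = (0.000971 − j0.000569) S
|Y| = 0.00113 S → |Z| = 1/|Y| = 889 Ω, ∠Z = −∠Y = 30.4°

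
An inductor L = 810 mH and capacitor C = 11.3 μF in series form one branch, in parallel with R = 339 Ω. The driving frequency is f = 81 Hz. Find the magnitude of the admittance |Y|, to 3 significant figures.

5.13 mS

ω = 2πf = 508.9 rad/s
X_L = ωL = 412 Ω
X_C = 1/(ωC) = 174 Ω
Branch 1: Z₁ = R = 339 Ω
Branch 2 (series LC): Z₂ = j(X_L − X_C) = j238 Ω
Parallel: Z = Z₁Z₂/(Z₁+Z₂), |Z| = 195 Ω, ∠Z = 54.9°
|Y| = 1/|Z| = 5.13 mS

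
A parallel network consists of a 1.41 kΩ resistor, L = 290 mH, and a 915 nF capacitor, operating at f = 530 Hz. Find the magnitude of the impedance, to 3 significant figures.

469 Ω

ω = 2πf = 3330 rad/s
X_L = ωL = 966 Ω
X_C = 1/(ωC) = 328 Ω
Parallel: admittances add. Y = 1/R + 1/(jωL) + jωC
Y = (0.000709 + j0.00201) S
|Y| = 0.00213 S → |Z| = 1/|Y| = 469 Ω, ∠Z = −∠Y = -70.6°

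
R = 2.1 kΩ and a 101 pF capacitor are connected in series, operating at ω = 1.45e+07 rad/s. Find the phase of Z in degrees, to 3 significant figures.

-18.0°

X_C = 1/(ωC) = 683 Ω
Z = 2100 − j683 Ω
|Z| = √(2100² + 683²) = 2210 Ω
∠Z = arctan(-683/2100) = -18.0°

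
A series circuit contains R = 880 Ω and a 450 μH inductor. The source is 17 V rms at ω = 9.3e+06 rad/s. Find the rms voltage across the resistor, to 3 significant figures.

3.50 V

X_L = ωL = 4180 Ω
Z = 880 + j4180 Ω
|Z| = √(880² + 4180²) = 4280 Ω
I = V/|Z| = 3.98 mA
V_R = I·|Z_R| = 0.00398 × 880 = 3.50 V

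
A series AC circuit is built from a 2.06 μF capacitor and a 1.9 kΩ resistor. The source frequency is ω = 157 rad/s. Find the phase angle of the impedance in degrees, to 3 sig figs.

-58.4°

X_C = 1/(ωC) = 3090 Ω
Z = 1900 − j3090 Ω
|Z| = √(1900² + 3090²) = 3630 Ω
∠Z = arctan(-3090/1900) = -58.4°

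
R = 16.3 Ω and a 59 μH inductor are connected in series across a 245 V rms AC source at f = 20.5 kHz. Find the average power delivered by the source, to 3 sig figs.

3.02 kW

ω = 2πf = 128800 rad/s
X_L = ωL = 7.60 Ω
Z = 16.3 + j7.60 Ω
|Z| = √(16.3² + 7.60²) = 18.0 Ω
∠Z = arctan(7.60/16.3) = 25.0°
I = V/|Z| = 13.6 A
P = VI cos φ = 245 × 13.6 × cos(25.0°) = 3.02 kW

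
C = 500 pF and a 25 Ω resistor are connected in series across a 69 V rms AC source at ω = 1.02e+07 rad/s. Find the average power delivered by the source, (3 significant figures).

X_C = 1/(ωC) = 196 Ω
Z = 25.0 − j196 Ω
|Z| = √(25.0² + 196²) = 198 Ω
∠Z = arctan(-196/25.0) = -82.7°
I = V/|Z| = 349 mA
P = VI cos φ = 69 × 0.349 × cos(-82.7°) = 3.05 W

3.05 W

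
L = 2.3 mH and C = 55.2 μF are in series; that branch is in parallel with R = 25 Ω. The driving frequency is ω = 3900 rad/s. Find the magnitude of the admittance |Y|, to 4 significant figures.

234.7 mS

X_L = ωL = 8.970 Ω
X_C = 1/(ωC) = 4.645 Ω
Branch 1: Z₁ = R = 25.00 Ω
Branch 2 (series LC): Z₂ = j(X_L − X_C) = j4.325 Ω
Parallel: Z = Z₁Z₂/(Z₁+Z₂), |Z| = 4.262 Ω, ∠Z = 80.19°
|Y| = 1/|Z| = 234.7 mS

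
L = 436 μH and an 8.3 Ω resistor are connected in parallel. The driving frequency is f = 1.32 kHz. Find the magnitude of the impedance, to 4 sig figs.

ω = 2πf = 8294 rad/s
X_L = ωL = 3.616 Ω
Parallel: admittances add. Y = 1/R + 1/(jωL)
Y = (0.1205 − j0.2765) S
|Y| = 0.3016 S → |Z| = 1/|Y| = 3.315 Ω, ∠Z = −∠Y = 66.46°

3.315 Ω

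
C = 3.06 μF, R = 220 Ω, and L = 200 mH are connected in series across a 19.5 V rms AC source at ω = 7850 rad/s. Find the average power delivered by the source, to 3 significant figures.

X_L = ωL = 1570 Ω
X_C = 1/(ωC) = 41.6 Ω
Net reactance X = X_L − X_C = 1530 Ω
Z = 220 + j1530 Ω
|Z| = √(220² + 1530²) = 1540 Ω
∠Z = arctan(1530/220) = 81.8°
I = V/|Z| = 12.6 mA
P = VI cos φ = 19.5 × 0.0126 × cos(81.8°) = 35.1 mW

35.1 mW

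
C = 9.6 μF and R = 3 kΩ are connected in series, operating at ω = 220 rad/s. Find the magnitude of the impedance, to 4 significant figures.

3037 Ω

X_C = 1/(ωC) = 473.5 Ω
Z = 3000 − j473.5 Ω
|Z| = √(3000² + 473.5²) = 3037 Ω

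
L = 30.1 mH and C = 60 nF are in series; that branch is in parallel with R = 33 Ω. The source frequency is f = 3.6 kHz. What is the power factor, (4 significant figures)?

ω = 2πf = 22620 rad/s
X_L = ωL = 680.8 Ω
X_C = 1/(ωC) = 736.8 Ω
Branch 1: Z₁ = R = 33.00 Ω
Branch 2 (series LC): Z₂ = j(X_L − X_C) = −j55.98 Ω
Parallel: Z = Z₁Z₂/(Z₁+Z₂), |Z| = 28.43 Ω, ∠Z = -30.52°
cos φ = cos(-30.52°) = 0.8615

0.8615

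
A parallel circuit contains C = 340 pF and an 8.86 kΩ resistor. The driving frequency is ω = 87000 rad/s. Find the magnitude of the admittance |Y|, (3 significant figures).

X_C = 1/(ωC) = 33800 Ω
Parallel: admittances add. Y = 1/R + jωC
Y = (0.000113 + j2.96e-05) S
|Y| = 0.000117 S → |Z| = 1/|Y| = 8570 Ω, ∠Z = −∠Y = -14.7°

117 μS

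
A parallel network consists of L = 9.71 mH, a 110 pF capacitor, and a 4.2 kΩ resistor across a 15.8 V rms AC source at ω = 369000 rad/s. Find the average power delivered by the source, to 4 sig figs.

X_L = ωL = 3583 Ω
X_C = 1/(ωC) = 24640 Ω
Parallel: admittances add. Y = 1/R + 1/(jωL) + jωC
Y = (0.0002381 − j0.0002385) S
|Y| = 0.0003370 S → |Z| = 1/|Y| = 2967 Ω, ∠Z = −∠Y = 45.05°
I = V/|Z| = 5.325 mA
P = VI cos φ = 15.8 × 0.005325 × cos(45.05°) = 59.44 mW

59.44 mW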